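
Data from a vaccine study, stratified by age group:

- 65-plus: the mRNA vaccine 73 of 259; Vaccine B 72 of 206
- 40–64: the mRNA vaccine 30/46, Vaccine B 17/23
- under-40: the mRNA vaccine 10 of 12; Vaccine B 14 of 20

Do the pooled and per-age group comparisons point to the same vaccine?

65-plus: the mRNA vaccine 73/259 = 28.2%, Vaccine B 72/206 = 35.0% → Vaccine B
40–64: the mRNA vaccine 30/46 = 65.2%, Vaccine B 17/23 = 73.9% → Vaccine B
Under-40: the mRNA vaccine 10/12 = 83.3%, Vaccine B 14/20 = 70.0% → the mRNA vaccine
Overall: the mRNA vaccine 113/317 = 35.6%, Vaccine B 103/249 = 41.4% → Vaccine B
Neither sweeps: the mRNA vaccine wins 1 of 3 groups, Vaccine B wins 2. Vaccine B wins overall but not every group — no Simpson reversal.

No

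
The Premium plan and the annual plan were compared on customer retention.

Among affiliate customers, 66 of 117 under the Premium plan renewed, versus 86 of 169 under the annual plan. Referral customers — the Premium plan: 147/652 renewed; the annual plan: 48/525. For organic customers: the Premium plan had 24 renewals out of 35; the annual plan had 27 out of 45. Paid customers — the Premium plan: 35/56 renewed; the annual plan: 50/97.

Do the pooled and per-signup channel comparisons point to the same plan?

Yes

Affiliate: the Premium plan 66/117 = 56.4%, the annual plan 86/169 = 50.9% → the Premium plan
Referral: the Premium plan 147/652 = 22.5%, the annual plan 48/525 = 9.1% → the Premium plan
Organic: the Premium plan 24/35 = 68.6%, the annual plan 27/45 = 60.0% → the Premium plan
Paid: the Premium plan 35/56 = 62.5%, the annual plan 50/97 = 51.5% → the Premium plan
Overall: the Premium plan 272/860 = 31.6%, the annual plan 211/836 = 25.2% → the Premium plan
The Premium plan wins overall and in every signup group — no reversal.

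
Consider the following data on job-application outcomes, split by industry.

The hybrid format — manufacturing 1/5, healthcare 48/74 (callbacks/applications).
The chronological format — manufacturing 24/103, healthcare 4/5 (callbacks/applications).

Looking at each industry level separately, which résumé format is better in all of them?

the chronological format

Manufacturing: the hybrid format 1/5 = 20.0%, the chronological format 24/103 = 23.3% → the chronological format
Healthcare: the hybrid format 48/74 = 64.9%, the chronological format 4/5 = 80.0% → the chronological format
The chronological format has the higher rate in both groups.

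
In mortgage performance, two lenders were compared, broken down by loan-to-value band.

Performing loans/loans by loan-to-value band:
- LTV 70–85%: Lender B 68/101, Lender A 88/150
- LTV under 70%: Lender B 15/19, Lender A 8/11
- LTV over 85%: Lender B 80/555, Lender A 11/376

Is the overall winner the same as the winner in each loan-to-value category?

Yes

LTV 70–85%: Lender B 68/101 = 67.3%, Lender A 88/150 = 58.7% → Lender B
LTV under 70%: Lender B 15/19 = 78.9%, Lender A 8/11 = 72.7% → Lender B
LTV over 85%: Lender B 80/555 = 14.4%, Lender A 11/376 = 2.9% → Lender B
Overall: Lender B 163/675 = 24.1%, Lender A 107/537 = 19.9% → Lender B
Lender B wins overall and in every loan-to-value group — no reversal.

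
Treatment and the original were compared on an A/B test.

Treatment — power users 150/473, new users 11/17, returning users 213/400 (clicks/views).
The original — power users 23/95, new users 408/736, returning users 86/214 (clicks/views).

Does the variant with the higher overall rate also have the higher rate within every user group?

Power users: Treatment 150/473 = 31.7%, the original 23/95 = 24.2% → Treatment
New users: Treatment 11/17 = 64.7%, the original 408/736 = 55.4% → Treatment
Returning users: Treatment 213/400 = 53.2%, the original 86/214 = 40.2% → Treatment
Overall: Treatment 374/890 = 42.0%, the original 517/1045 = 49.5% → the original
Treatment wins each user group but the original wins overall — the comparison reverses. Treatment's views skew toward power users, which has a lower base rate.

No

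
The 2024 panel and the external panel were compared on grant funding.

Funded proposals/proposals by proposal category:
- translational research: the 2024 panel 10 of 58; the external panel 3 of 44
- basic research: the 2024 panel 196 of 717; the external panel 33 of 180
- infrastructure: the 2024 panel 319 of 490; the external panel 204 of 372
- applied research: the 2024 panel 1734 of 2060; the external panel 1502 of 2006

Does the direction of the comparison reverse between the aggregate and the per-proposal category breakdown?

No

Translational research: the 2024 panel 10/58 = 17.2%, the external panel 3/44 = 6.8% → the 2024 panel
Basic research: the 2024 panel 196/717 = 27.3%, the external panel 33/180 = 18.3% → the 2024 panel
Infrastructure: the 2024 panel 319/490 = 65.1%, the external panel 204/372 = 54.8% → the 2024 panel
Applied research: the 2024 panel 1734/2060 = 84.2%, the external panel 1502/2006 = 74.9% → the 2024 panel
Overall: the 2024 panel 2259/3325 = 67.9%, the external panel 1742/2602 = 66.9% → the 2024 panel
The 2024 panel wins overall and in every proposal group — no reversal.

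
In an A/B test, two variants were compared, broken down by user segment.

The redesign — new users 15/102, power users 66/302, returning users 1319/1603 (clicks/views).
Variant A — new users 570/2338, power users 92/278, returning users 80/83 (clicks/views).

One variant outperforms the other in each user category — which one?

Variant A

New users: the redesign 15/102 = 14.7%, Variant A 570/2338 = 24.4% → Variant A
Power users: the redesign 66/302 = 21.9%, Variant A 92/278 = 33.1% → Variant A
Returning users: the redesign 1319/1603 = 82.3%, Variant A 80/83 = 96.4% → Variant A
Variant A has the higher rate in all 3 groups.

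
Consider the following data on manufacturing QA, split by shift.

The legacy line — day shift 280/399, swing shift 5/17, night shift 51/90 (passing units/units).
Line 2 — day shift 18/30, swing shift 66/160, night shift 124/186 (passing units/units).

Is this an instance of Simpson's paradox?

Day shift: the legacy line 280/399 = 70.2%, Line 2 18/30 = 60.0% → the legacy line
Swing shift: the legacy line 5/17 = 29.4%, Line 2 66/160 = 41.2% → Line 2
Night shift: the legacy line 51/90 = 56.7%, Line 2 124/186 = 66.7% → Line 2
Overall: the legacy line 336/506 = 66.4%, Line 2 208/376 = 55.3% → the legacy line
Neither sweeps: the legacy line wins 1 of 3 groups, Line 2 wins 2. The legacy line wins overall but not every group — no Simpson reversal.

No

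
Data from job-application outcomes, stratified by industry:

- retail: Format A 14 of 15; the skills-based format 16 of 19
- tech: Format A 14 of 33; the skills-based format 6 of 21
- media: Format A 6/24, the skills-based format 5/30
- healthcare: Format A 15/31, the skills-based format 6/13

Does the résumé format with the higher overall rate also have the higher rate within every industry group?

Yes

Retail: Format A 14/15 = 93.3%, the skills-based format 16/19 = 84.2% → Format A
Tech: Format A 14/33 = 42.4%, the skills-based format 6/21 = 28.6% → Format A
Media: Format A 6/24 = 25.0%, the skills-based format 5/30 = 16.7% → Format A
Healthcare: Format A 15/31 = 48.4%, the skills-based format 6/13 = 46.2% → Format A
Overall: Format A 49/103 = 47.6%, the skills-based format 33/83 = 39.8% → Format A
Format A wins overall and in every industry group — no reversal.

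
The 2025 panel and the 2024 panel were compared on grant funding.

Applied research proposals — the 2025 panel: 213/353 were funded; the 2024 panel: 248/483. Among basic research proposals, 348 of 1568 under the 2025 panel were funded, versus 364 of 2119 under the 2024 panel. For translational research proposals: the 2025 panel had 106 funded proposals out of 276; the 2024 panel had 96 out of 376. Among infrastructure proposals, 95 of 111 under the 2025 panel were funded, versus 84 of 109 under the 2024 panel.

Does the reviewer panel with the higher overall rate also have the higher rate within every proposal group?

Yes

Applied research: the 2025 panel 213/353 = 60.3%, the 2024 panel 248/483 = 51.3% → the 2025 panel
Basic research: the 2025 panel 348/1568 = 22.2%, the 2024 panel 364/2119 = 17.2% → the 2025 panel
Translational research: the 2025 panel 106/276 = 38.4%, the 2024 panel 96/376 = 25.5% → the 2025 panel
Infrastructure: the 2025 panel 95/111 = 85.6%, the 2024 panel 84/109 = 77.1% → the 2025 panel
Overall: the 2025 panel 762/2308 = 33.0%, the 2024 panel 792/3087 = 25.7% → the 2025 panel
The 2025 panel wins overall and in every proposal group — no reversal.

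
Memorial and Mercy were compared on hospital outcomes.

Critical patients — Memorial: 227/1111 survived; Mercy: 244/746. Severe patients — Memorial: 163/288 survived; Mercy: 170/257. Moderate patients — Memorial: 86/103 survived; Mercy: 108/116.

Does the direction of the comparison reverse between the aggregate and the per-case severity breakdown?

Critical: Memorial 227/1111 = 20.4%, Mercy 244/746 = 32.7% → Mercy
Severe: Memorial 163/288 = 56.6%, Mercy 170/257 = 66.1% → Mercy
Moderate: Memorial 86/103 = 83.5%, Mercy 108/116 = 93.1% → Mercy
Overall: Memorial 476/1502 = 31.7%, Mercy 522/1119 = 46.6% → Mercy
Mercy wins overall and in every case group — no reversal.

No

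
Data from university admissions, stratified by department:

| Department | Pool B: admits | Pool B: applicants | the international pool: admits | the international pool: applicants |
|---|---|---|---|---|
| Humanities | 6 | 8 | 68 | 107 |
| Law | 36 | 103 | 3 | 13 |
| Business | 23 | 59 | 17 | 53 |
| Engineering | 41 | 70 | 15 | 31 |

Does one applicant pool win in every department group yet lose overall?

Yes

Humanities: Pool B 6/8 = 75.0%, the international pool 68/107 = 63.6% → Pool B
Law: Pool B 36/103 = 35.0%, the international pool 3/13 = 23.1% → Pool B
Business: Pool B 23/59 = 39.0%, the international pool 17/53 = 32.1% → Pool B
Engineering: Pool B 41/70 = 58.6%, the international pool 15/31 = 48.4% → Pool B
Overall: Pool B 106/240 = 44.2%, the international pool 103/204 = 50.5% → the international pool
Pool B wins each department group but the international pool wins overall — the comparison reverses. Pool B's applicants skew toward Law, which has a lower base rate.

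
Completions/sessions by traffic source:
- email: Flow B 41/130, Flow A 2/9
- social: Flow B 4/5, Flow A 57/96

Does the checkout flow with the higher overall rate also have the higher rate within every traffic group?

Email: Flow B 41/130 = 31.5%, Flow A 2/9 = 22.2% → Flow B
Social: Flow B 4/5 = 80.0%, Flow A 57/96 = 59.4% → Flow B
Overall: Flow B 45/135 = 33.3%, Flow A 59/105 = 56.2% → Flow A
Flow B wins each traffic group but Flow A wins overall — the comparison reverses. Flow B's sessions skew toward email, which has a lower base rate.

No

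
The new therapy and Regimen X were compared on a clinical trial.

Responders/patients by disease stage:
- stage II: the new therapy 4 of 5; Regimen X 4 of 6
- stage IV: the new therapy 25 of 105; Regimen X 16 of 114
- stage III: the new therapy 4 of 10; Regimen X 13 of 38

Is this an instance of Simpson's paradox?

No

Stage II: the new therapy 4/5 = 80.0%, Regimen X 4/6 = 66.7% → the new therapy
Stage IV: the new therapy 25/105 = 23.8%, Regimen X 16/114 = 14.0% → the new therapy
Stage III: the new therapy 4/10 = 40.0%, Regimen X 13/38 = 34.2% → the new therapy
Overall: the new therapy 33/120 = 27.5%, Regimen X 33/158 = 20.9% → the new therapy
The new therapy wins overall and in every disease group — no reversal.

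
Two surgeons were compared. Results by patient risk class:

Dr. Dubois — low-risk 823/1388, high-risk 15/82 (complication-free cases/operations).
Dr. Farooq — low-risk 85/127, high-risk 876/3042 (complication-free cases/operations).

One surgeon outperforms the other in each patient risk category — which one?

Low-risk: Dr. Dubois 823/1388 = 59.3%, Dr. Farooq 85/127 = 66.9% → Dr. Farooq
High-risk: Dr. Dubois 15/82 = 18.3%, Dr. Farooq 876/3042 = 28.8% → Dr. Farooq
Dr. Farooq has the higher rate in both groups.

Dr. Farooq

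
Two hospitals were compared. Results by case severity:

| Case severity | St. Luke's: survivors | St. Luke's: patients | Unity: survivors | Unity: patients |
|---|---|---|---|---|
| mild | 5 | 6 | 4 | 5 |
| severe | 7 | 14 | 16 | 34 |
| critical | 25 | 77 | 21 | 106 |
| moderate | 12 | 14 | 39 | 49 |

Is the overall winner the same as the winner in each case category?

Mild: St. Luke's 5/6 = 83.3%, Unity 4/5 = 80.0% → St. Luke's
Severe: St. Luke's 7/14 = 50.0%, Unity 16/34 = 47.1% → St. Luke's
Critical: St. Luke's 25/77 = 32.5%, Unity 21/106 = 19.8% → St. Luke's
Moderate: St. Luke's 12/14 = 85.7%, Unity 39/49 = 79.6% → St. Luke's
Overall: St. Luke's 49/111 = 44.1%, Unity 80/194 = 41.2% → St. Luke's
St. Luke's wins overall and in every case group — no reversal.

Yes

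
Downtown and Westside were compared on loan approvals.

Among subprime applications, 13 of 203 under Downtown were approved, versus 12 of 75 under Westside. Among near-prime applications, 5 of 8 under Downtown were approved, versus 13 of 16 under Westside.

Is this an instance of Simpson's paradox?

No

Subprime: Downtown 13/203 = 6.4%, Westside 12/75 = 16.0% → Westside
Near-prime: Downtown 5/8 = 62.5%, Westside 13/16 = 81.2% → Westside
Overall: Downtown 18/211 = 8.5%, Westside 25/91 = 27.5% → Westside
Westside wins overall and in every credit group — no reversal.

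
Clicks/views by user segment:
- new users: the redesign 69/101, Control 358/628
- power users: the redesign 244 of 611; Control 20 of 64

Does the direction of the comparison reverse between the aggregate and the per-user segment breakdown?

New users: the redesign 69/101 = 68.3%, Control 358/628 = 57.0% → the redesign
Power users: the redesign 244/611 = 39.9%, Control 20/64 = 31.2% → the redesign
Overall: the redesign 313/712 = 44.0%, Control 378/692 = 54.6% → Control
The redesign wins each user group but Control wins overall — the comparison reverses. The redesign's views skew toward power users, which has a lower base rate.

Yes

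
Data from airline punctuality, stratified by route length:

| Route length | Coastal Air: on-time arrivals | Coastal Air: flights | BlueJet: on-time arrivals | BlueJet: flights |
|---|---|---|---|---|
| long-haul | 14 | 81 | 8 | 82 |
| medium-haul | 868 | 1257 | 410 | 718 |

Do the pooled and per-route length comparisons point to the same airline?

Long-haul: Coastal Air 14/81 = 17.3%, BlueJet 8/82 = 9.8% → Coastal Air
Medium-haul: Coastal Air 868/1257 = 69.1%, BlueJet 410/718 = 57.1% → Coastal Air
Overall: Coastal Air 882/1338 = 65.9%, BlueJet 418/800 = 52.2% → Coastal Air
Coastal Air wins overall and in every route group — no reversal.

Yes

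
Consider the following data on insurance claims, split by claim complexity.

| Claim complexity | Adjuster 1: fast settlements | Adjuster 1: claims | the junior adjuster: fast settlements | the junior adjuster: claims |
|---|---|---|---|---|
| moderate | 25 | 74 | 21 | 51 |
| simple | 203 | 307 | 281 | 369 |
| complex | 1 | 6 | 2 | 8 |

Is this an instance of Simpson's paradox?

No

Moderate: Adjuster 1 25/74 = 33.8%, the junior adjuster 21/51 = 41.2% → the junior adjuster
Simple: Adjuster 1 203/307 = 66.1%, the junior adjuster 281/369 = 76.2% → the junior adjuster
Complex: Adjuster 1 1/6 = 16.7%, the junior adjuster 2/8 = 25.0% → the junior adjuster
Overall: Adjuster 1 229/387 = 59.2%, the junior adjuster 304/428 = 71.0% → the junior adjuster
The junior adjuster wins overall and in every claim group — no reversal.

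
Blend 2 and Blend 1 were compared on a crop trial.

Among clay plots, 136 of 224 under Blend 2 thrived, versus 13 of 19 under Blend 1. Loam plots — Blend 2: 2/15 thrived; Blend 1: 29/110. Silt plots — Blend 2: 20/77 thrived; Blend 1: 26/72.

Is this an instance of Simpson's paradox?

Yes

Clay: Blend 2 136/224 = 60.7%, Blend 1 13/19 = 68.4% → Blend 1
Loam: Blend 2 2/15 = 13.3%, Blend 1 29/110 = 26.4% → Blend 1
Silt: Blend 2 20/77 = 26.0%, Blend 1 26/72 = 36.1% → Blend 1
Overall: Blend 2 158/316 = 50.0%, Blend 1 68/201 = 33.8% → Blend 2
Blend 1 wins each soil group but Blend 2 wins overall — the comparison reverses. Blend 1's plots skew toward loam, which has a lower base rate.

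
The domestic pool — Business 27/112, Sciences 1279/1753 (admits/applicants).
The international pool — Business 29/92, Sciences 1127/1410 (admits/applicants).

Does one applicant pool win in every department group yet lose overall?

Business: the domestic pool 27/112 = 24.1%, the international pool 29/92 = 31.5% → the international pool
Sciences: the domestic pool 1279/1753 = 73.0%, the international pool 1127/1410 = 79.9% → the international pool
Overall: the domestic pool 1306/1865 = 70.0%, the international pool 1156/1502 = 77.0% → the international pool
The international pool wins overall and in every department group — no reversal.

No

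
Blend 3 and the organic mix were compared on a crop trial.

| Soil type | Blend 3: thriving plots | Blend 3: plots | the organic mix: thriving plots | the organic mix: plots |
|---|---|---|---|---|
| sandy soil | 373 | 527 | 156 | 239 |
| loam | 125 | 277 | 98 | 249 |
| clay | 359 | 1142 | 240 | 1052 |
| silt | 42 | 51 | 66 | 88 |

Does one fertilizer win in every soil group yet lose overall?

No

Sandy soil: Blend 3 373/527 = 70.8%, the organic mix 156/239 = 65.3% → Blend 3
Loam: Blend 3 125/277 = 45.1%, the organic mix 98/249 = 39.4% → Blend 3
Clay: Blend 3 359/1142 = 31.4%, the organic mix 240/1052 = 22.8% → Blend 3
Silt: Blend 3 42/51 = 82.4%, the organic mix 66/88 = 75.0% → Blend 3
Overall: Blend 3 899/1997 = 45.0%, the organic mix 560/1628 = 34.4% → Blend 3
Blend 3 wins overall and in every soil group — no reversal.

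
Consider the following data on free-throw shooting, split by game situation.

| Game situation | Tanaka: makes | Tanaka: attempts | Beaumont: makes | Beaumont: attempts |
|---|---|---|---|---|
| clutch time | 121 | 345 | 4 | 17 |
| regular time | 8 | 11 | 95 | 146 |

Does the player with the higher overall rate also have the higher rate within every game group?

No

Clutch time: Tanaka 121/345 = 35.1%, Beaumont 4/17 = 23.5% → Tanaka
Regular time: Tanaka 8/11 = 72.7%, Beaumont 95/146 = 65.1% → Tanaka
Overall: Tanaka 129/356 = 36.2%, Beaumont 99/163 = 60.7% → Beaumont
Tanaka wins each game group but Beaumont wins overall — the comparison reverses. Tanaka's attempts skew toward clutch time, which has a lower base rate.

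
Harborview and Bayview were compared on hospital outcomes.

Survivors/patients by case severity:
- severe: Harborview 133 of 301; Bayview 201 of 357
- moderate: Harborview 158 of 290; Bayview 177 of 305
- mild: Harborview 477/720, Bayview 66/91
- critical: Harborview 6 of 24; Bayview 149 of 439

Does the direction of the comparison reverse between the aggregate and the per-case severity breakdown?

Severe: Harborview 133/301 = 44.2%, Bayview 201/357 = 56.3% → Bayview
Moderate: Harborview 158/290 = 54.5%, Bayview 177/305 = 58.0% → Bayview
Mild: Harborview 477/720 = 66.2%, Bayview 66/91 = 72.5% → Bayview
Critical: Harborview 6/24 = 25.0%, Bayview 149/439 = 33.9% → Bayview
Overall: Harborview 774/1335 = 58.0%, Bayview 593/1192 = 49.7% → Harborview
Bayview wins each case group but Harborview wins overall — the comparison reverses. Bayview's patients skew toward critical, which has a lower base rate.

Yes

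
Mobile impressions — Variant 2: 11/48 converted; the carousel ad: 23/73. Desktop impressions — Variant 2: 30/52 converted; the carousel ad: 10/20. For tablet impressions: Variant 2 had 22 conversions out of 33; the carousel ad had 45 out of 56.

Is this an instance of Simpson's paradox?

No

Mobile: Variant 2 11/48 = 22.9%, the carousel ad 23/73 = 31.5% → the carousel ad
Desktop: Variant 2 30/52 = 57.7%, the carousel ad 10/20 = 50.0% → Variant 2
Tablet: Variant 2 22/33 = 66.7%, the carousel ad 45/56 = 80.4% → the carousel ad
Overall: Variant 2 63/133 = 47.4%, the carousel ad 78/149 = 52.3% → the carousel ad
Neither sweeps: Variant 2 wins 1 of 3 groups, the carousel ad wins 2. The carousel ad wins overall but not every group — no Simpson reversal.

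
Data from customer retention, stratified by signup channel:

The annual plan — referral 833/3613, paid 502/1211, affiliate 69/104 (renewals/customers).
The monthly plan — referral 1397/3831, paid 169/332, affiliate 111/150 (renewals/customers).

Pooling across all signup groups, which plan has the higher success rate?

Referral: the annual plan 833/3613 = 23.1%, the monthly plan 1397/3831 = 36.5% → the monthly plan
Paid: the annual plan 502/1211 = 41.5%, the monthly plan 169/332 = 50.9% → the monthly plan
Affiliate: the annual plan 69/104 = 66.3%, the monthly plan 111/150 = 74.0% → the monthly plan
Overall: the annual plan 1404/4928 = 28.5%, the monthly plan 1677/4313 = 38.9% → the monthly plan

the monthly plan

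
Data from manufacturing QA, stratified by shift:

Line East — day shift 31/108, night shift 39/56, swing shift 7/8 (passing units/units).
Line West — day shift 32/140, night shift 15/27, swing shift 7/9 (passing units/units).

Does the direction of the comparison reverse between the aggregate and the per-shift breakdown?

No

Day shift: Line East 31/108 = 28.7%, Line West 32/140 = 22.9% → Line East
Night shift: Line East 39/56 = 69.6%, Line West 15/27 = 55.6% → Line East
Swing shift: Line East 7/8 = 87.5%, Line West 7/9 = 77.8% → Line East
Overall: Line East 77/172 = 44.8%, Line West 54/176 = 30.7% → Line East
Line East wins overall and in every shift group — no reversal.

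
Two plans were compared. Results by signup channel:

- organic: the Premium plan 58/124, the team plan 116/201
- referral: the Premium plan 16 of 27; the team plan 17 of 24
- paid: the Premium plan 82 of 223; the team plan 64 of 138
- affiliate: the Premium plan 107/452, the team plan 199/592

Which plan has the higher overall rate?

Organic: the Premium plan 58/124 = 46.8%, the team plan 116/201 = 57.7% → the team plan
Referral: the Premium plan 16/27 = 59.3%, the team plan 17/24 = 70.8% → the team plan
Paid: the Premium plan 82/223 = 36.8%, the team plan 64/138 = 46.4% → the team plan
Affiliate: the Premium plan 107/452 = 23.7%, the team plan 199/592 = 33.6% → the team plan
Overall: the Premium plan 263/826 = 31.8%, the team plan 396/955 = 41.5% → the team plan

the team plan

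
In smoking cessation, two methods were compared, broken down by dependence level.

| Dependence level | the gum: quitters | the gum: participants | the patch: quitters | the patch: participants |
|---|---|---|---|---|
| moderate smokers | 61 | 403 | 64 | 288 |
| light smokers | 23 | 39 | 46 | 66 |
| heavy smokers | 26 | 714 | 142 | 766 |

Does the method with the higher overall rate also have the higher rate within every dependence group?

Yes

Moderate smokers: the gum 61/403 = 15.1%, the patch 64/288 = 22.2% → the patch
Light smokers: the gum 23/39 = 59.0%, the patch 46/66 = 69.7% → the patch
Heavy smokers: the gum 26/714 = 3.6%, the patch 142/766 = 18.5% → the patch
Overall: the gum 110/1156 = 9.5%, the patch 252/1120 = 22.5% → the patch
The patch wins overall and in every dependence group — no reversal.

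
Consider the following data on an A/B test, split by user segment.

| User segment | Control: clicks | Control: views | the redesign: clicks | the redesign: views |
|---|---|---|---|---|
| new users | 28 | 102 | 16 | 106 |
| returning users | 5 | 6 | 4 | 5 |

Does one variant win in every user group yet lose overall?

New users: Control 28/102 = 27.5%, the redesign 16/106 = 15.1% → Control
Returning users: Control 5/6 = 83.3%, the redesign 4/5 = 80.0% → Control
Overall: Control 33/108 = 30.6%, the redesign 20/111 = 18.0% → Control
Control wins overall and in every user group — no reversal.

No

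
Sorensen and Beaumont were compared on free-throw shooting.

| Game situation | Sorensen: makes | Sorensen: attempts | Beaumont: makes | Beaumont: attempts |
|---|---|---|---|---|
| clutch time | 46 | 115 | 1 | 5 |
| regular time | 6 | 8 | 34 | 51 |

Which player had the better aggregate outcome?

Beaumont

Clutch time: Sorensen 46/115 = 40.0%, Beaumont 1/5 = 20.0% → Sorensen
Regular time: Sorensen 6/8 = 75.0%, Beaumont 34/51 = 66.7% → Sorensen
Overall: Sorensen 52/123 = 42.3%, Beaumont 35/56 = 62.5% → Beaumont
(Sorensen wins every game group but Beaumont wins overall — Sorensen's attempts skew toward the low-rate clutch time group.)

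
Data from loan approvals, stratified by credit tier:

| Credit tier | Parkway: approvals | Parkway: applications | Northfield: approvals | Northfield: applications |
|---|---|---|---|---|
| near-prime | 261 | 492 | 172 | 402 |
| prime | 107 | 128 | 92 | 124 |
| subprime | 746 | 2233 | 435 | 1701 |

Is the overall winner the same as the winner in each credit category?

Yes

Near-prime: Parkway 261/492 = 53.0%, Northfield 172/402 = 42.8% → Parkway
Prime: Parkway 107/128 = 83.6%, Northfield 92/124 = 74.2% → Parkway
Subprime: Parkway 746/2233 = 33.4%, Northfield 435/1701 = 25.6% → Parkway
Overall: Parkway 1114/2853 = 39.0%, Northfield 699/2227 = 31.4% → Parkway
Parkway wins overall and in every credit group — no reversal.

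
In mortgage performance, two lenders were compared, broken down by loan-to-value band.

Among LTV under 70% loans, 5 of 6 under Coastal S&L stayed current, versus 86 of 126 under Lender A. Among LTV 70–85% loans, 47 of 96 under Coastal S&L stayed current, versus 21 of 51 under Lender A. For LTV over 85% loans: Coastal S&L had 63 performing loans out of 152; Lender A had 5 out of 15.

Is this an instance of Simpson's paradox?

LTV under 70%: Coastal S&L 5/6 = 83.3%, Lender A 86/126 = 68.3% → Coastal S&L
LTV 70–85%: Coastal S&L 47/96 = 49.0%, Lender A 21/51 = 41.2% → Coastal S&L
LTV over 85%: Coastal S&L 63/152 = 41.4%, Lender A 5/15 = 33.3% → Coastal S&L
Overall: Coastal S&L 115/254 = 45.3%, Lender A 112/192 = 58.3% → Lender A
Coastal S&L wins each loan-to-value group but Lender A wins overall — the comparison reverses. Coastal S&L's loans skew toward LTV over 85%, which has a lower base rate.

Yes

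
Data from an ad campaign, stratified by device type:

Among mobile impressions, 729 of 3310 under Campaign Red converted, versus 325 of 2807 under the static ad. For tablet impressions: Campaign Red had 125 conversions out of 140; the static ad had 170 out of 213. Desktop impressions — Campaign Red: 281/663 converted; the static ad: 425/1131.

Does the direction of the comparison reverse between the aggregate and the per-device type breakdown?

No

Mobile: Campaign Red 729/3310 = 22.0%, the static ad 325/2807 = 11.6% → Campaign Red
Tablet: Campaign Red 125/140 = 89.3%, the static ad 170/213 = 79.8% → Campaign Red
Desktop: Campaign Red 281/663 = 42.4%, the static ad 425/1131 = 37.6% → Campaign Red
Overall: Campaign Red 1135/4113 = 27.6%, the static ad 920/4151 = 22.2% → Campaign Red
Campaign Red wins overall and in every device group — no reversal.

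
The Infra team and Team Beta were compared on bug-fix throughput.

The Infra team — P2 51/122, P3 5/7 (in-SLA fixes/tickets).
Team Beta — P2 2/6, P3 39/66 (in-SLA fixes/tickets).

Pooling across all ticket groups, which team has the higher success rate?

P2: the Infra team 51/122 = 41.8%, Team Beta 2/6 = 33.3% → the Infra team
P3: the Infra team 5/7 = 71.4%, Team Beta 39/66 = 59.1% → the Infra team
Overall: the Infra team 56/129 = 43.4%, Team Beta 41/72 = 56.9% → Team Beta
(The Infra team wins every ticket group but Team Beta wins overall — the Infra team's tickets skew toward the low-rate P2 group.)

Team Beta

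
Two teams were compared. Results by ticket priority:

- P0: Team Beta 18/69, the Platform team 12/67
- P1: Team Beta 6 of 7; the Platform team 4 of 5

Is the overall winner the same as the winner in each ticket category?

Yes

P0: Team Beta 18/69 = 26.1%, the Platform team 12/67 = 17.9% → Team Beta
P1: Team Beta 6/7 = 85.7%, the Platform team 4/5 = 80.0% → Team Beta
Overall: Team Beta 24/76 = 31.6%, the Platform team 16/72 = 22.2% → Team Beta
Team Beta wins overall and in every ticket group — no reversal.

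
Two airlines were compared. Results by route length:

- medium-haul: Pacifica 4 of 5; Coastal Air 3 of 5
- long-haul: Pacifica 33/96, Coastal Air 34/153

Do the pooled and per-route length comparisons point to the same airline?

Yes

Medium-haul: Pacifica 4/5 = 80.0%, Coastal Air 3/5 = 60.0% → Pacifica
Long-haul: Pacifica 33/96 = 34.4%, Coastal Air 34/153 = 22.2% → Pacifica
Overall: Pacifica 37/101 = 36.6%, Coastal Air 37/158 = 23.4% → Pacifica
Pacifica wins overall and in every route group — no reversal.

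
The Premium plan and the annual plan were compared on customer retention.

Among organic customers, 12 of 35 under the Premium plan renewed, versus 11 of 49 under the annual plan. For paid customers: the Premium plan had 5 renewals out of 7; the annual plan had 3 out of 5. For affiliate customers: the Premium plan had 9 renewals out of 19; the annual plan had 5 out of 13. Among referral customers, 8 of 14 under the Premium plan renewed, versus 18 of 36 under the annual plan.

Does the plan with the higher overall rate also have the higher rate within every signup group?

Yes

Organic: the Premium plan 12/35 = 34.3%, the annual plan 11/49 = 22.4% → the Premium plan
Paid: the Premium plan 5/7 = 71.4%, the annual plan 3/5 = 60.0% → the Premium plan
Affiliate: the Premium plan 9/19 = 47.4%, the annual plan 5/13 = 38.5% → the Premium plan
Referral: the Premium plan 8/14 = 57.1%, the annual plan 18/36 = 50.0% → the Premium plan
Overall: the Premium plan 34/75 = 45.3%, the annual plan 37/103 = 35.9% → the Premium plan
The Premium plan wins overall and in every signup group — no reversal.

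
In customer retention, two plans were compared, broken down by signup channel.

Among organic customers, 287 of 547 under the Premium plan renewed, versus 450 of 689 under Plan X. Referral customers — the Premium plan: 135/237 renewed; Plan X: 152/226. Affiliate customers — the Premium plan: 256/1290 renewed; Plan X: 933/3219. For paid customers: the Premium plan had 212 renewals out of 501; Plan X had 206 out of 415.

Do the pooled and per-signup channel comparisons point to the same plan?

Yes

Organic: the Premium plan 287/547 = 52.5%, Plan X 450/689 = 65.3% → Plan X
Referral: the Premium plan 135/237 = 57.0%, Plan X 152/226 = 67.3% → Plan X
Affiliate: the Premium plan 256/1290 = 19.8%, Plan X 933/3219 = 29.0% → Plan X
Paid: the Premium plan 212/501 = 42.3%, Plan X 206/415 = 49.6% → Plan X
Overall: the Premium plan 890/2575 = 34.6%, Plan X 1741/4549 = 38.3% → Plan X
Plan X wins overall and in every signup group — no reversal.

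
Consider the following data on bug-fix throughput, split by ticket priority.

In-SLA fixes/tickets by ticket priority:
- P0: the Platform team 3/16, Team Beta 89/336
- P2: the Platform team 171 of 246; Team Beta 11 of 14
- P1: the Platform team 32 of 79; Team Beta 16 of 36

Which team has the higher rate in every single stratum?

P0: the Platform team 3/16 = 18.8%, Team Beta 89/336 = 26.5% → Team Beta
P2: the Platform team 171/246 = 69.5%, Team Beta 11/14 = 78.6% → Team Beta
P1: the Platform team 32/79 = 40.5%, Team Beta 16/36 = 44.4% → Team Beta
Team Beta has the higher rate in all 3 groups.

Team Beta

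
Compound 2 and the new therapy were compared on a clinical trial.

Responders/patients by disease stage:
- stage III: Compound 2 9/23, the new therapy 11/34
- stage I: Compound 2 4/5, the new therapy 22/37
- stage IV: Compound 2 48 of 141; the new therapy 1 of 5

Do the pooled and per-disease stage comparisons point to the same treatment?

Stage III: Compound 2 9/23 = 39.1%, the new therapy 11/34 = 32.4% → Compound 2
Stage I: Compound 2 4/5 = 80.0%, the new therapy 22/37 = 59.5% → Compound 2
Stage IV: Compound 2 48/141 = 34.0%, the new therapy 1/5 = 20.0% → Compound 2
Overall: Compound 2 61/169 = 36.1%, the new therapy 34/76 = 44.7% → the new therapy
Compound 2 wins each disease group but the new therapy wins overall — the comparison reverses. Compound 2's patients skew toward stage IV, which has a lower base rate.

No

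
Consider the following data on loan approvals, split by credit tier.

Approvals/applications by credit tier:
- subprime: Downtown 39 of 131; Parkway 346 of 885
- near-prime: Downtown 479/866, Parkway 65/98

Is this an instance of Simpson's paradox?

Yes

Subprime: Downtown 39/131 = 29.8%, Parkway 346/885 = 39.1% → Parkway
Near-prime: Downtown 479/866 = 55.3%, Parkway 65/98 = 66.3% → Parkway
Overall: Downtown 518/997 = 52.0%, Parkway 411/983 = 41.8% → Downtown
Parkway wins each credit group but Downtown wins overall — the comparison reverses. Parkway's applications skew toward subprime, which has a lower base rate.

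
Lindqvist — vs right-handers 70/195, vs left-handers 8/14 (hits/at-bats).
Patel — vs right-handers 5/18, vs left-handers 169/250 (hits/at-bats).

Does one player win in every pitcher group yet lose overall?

No

Vs right-handers: Lindqvist 70/195 = 35.9%, Patel 5/18 = 27.8% → Lindqvist
Vs left-handers: Lindqvist 8/14 = 57.1%, Patel 169/250 = 67.6% → Patel
Overall: Lindqvist 78/209 = 37.3%, Patel 174/268 = 64.9% → Patel
Neither sweeps: Lindqvist wins 1 of 2 groups, Patel wins 1. Patel wins overall but not every group — no Simpson reversal.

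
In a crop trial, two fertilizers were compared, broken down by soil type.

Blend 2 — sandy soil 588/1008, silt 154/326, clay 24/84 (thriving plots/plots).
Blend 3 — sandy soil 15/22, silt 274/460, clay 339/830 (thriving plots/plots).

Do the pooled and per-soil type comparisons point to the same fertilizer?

Sandy soil: Blend 2 588/1008 = 58.3%, Blend 3 15/22 = 68.2% → Blend 3
Silt: Blend 2 154/326 = 47.2%, Blend 3 274/460 = 59.6% → Blend 3
Clay: Blend 2 24/84 = 28.6%, Blend 3 339/830 = 40.8% → Blend 3
Overall: Blend 2 766/1418 = 54.0%, Blend 3 628/1312 = 47.9% → Blend 2
Blend 3 wins each soil group but Blend 2 wins overall — the comparison reverses. Blend 3's plots skew toward clay, which has a lower base rate.

No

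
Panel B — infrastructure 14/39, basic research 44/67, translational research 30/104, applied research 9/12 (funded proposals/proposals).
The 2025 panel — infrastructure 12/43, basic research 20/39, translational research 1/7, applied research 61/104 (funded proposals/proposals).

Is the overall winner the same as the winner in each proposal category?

Infrastructure: Panel B 14/39 = 35.9%, the 2025 panel 12/43 = 27.9% → Panel B
Basic research: Panel B 44/67 = 65.7%, the 2025 panel 20/39 = 51.3% → Panel B
Translational research: Panel B 30/104 = 28.8%, the 2025 panel 1/7 = 14.3% → Panel B
Applied research: Panel B 9/12 = 75.0%, the 2025 panel 61/104 = 58.7% → Panel B
Overall: Panel B 97/222 = 43.7%, the 2025 panel 94/193 = 48.7% → the 2025 panel
Panel B wins each proposal group but the 2025 panel wins overall — the comparison reverses. Panel B's proposals skew toward translational research, which has a lower base rate.

No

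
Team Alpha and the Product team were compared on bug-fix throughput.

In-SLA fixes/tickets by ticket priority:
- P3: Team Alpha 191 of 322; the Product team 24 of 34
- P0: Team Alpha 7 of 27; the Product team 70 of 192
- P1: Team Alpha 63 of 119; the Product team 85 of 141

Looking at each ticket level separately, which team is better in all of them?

the Product team

P3: Team Alpha 191/322 = 59.3%, the Product team 24/34 = 70.6% → the Product team
P0: Team Alpha 7/27 = 25.9%, the Product team 70/192 = 36.5% → the Product team
P1: Team Alpha 63/119 = 52.9%, the Product team 85/141 = 60.3% → the Product team
The Product team has the higher rate in all 3 groups.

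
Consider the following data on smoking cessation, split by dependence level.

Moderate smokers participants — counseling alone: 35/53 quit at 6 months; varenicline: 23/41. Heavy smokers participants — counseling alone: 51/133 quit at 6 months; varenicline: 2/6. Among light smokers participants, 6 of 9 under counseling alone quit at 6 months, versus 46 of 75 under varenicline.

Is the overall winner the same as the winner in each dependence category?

Moderate smokers: counseling alone 35/53 = 66.0%, varenicline 23/41 = 56.1% → counseling alone
Heavy smokers: counseling alone 51/133 = 38.3%, varenicline 2/6 = 33.3% → counseling alone
Light smokers: counseling alone 6/9 = 66.7%, varenicline 46/75 = 61.3% → counseling alone
Overall: counseling alone 92/195 = 47.2%, varenicline 71/122 = 58.2% → varenicline
Counseling alone wins each dependence group but varenicline wins overall — the comparison reverses. Counseling alone's participants skew toward heavy smokers, which has a lower base rate.

No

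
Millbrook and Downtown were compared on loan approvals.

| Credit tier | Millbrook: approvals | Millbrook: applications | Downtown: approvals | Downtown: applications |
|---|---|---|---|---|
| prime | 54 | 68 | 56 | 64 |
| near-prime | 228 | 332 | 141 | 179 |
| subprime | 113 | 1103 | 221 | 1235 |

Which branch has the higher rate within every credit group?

Downtown

Prime: Millbrook 54/68 = 79.4%, Downtown 56/64 = 87.5% → Downtown
Near-prime: Millbrook 228/332 = 68.7%, Downtown 141/179 = 78.8% → Downtown
Subprime: Millbrook 113/1103 = 10.2%, Downtown 221/1235 = 17.9% → Downtown
Downtown has the higher rate in all 3 groups.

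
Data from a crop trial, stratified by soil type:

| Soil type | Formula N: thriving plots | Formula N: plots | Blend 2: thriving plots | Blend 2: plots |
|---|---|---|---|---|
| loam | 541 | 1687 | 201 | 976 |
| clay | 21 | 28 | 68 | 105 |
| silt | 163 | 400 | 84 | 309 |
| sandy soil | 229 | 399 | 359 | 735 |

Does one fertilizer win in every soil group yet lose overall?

Loam: Formula N 541/1687 = 32.1%, Blend 2 201/976 = 20.6% → Formula N
Clay: Formula N 21/28 = 75.0%, Blend 2 68/105 = 64.8% → Formula N
Silt: Formula N 163/400 = 40.8%, Blend 2 84/309 = 27.2% → Formula N
Sandy soil: Formula N 229/399 = 57.4%, Blend 2 359/735 = 48.8% → Formula N
Overall: Formula N 954/2514 = 37.9%, Blend 2 712/2125 = 33.5% → Formula N
Formula N wins overall and in every soil group — no reversal.

No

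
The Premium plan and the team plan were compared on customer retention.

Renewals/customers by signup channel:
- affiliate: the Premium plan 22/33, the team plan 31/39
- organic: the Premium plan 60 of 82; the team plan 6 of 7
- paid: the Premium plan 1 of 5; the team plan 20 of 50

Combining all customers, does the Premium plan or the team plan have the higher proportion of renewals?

the Premium plan

Affiliate: the Premium plan 22/33 = 66.7%, the team plan 31/39 = 79.5% → the team plan
Organic: the Premium plan 60/82 = 73.2%, the team plan 6/7 = 85.7% → the team plan
Paid: the Premium plan 1/5 = 20.0%, the team plan 20/50 = 40.0% → the team plan
Overall: the Premium plan 83/120 = 69.2%, the team plan 57/96 = 59.4% → the Premium plan
(The team plan wins every signup group but the Premium plan wins overall — the team plan's customers skew toward the low-rate paid group.)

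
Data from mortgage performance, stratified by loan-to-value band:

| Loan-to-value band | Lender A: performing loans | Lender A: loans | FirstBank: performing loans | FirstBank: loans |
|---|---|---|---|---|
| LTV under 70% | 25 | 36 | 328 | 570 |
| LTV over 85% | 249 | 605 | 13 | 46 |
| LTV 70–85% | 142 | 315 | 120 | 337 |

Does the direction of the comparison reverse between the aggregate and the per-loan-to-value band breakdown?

LTV under 70%: Lender A 25/36 = 69.4%, FirstBank 328/570 = 57.5% → Lender A
LTV over 85%: Lender A 249/605 = 41.2%, FirstBank 13/46 = 28.3% → Lender A
LTV 70–85%: Lender A 142/315 = 45.1%, FirstBank 120/337 = 35.6% → Lender A
Overall: Lender A 416/956 = 43.5%, FirstBank 461/953 = 48.4% → FirstBank
Lender A wins each loan-to-value group but FirstBank wins overall — the comparison reverses. Lender A's loans skew toward LTV over 85%, which has a lower base rate.

Yes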